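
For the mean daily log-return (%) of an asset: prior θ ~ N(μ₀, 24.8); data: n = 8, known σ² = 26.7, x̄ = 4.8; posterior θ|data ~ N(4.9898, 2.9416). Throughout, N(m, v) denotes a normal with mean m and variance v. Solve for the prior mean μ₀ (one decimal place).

μ₀ = 6.4

The posterior mean is a precision-weighted average: μ_n = (τ₀μ₀ + τ_data·x̄)/(τ₀+τ_data), with τ₀=1/σ₀² and τ_data=n/σ².
Here τ₀ = 1/24.8 = 0.040323 and τ_data = 8/26.7 = 0.299625, so τ_n = 0.339948.
Rearranging for μ₀: μ₀ = (μ_n·τ_n − τ_data·x̄)/τ₀ = (4.9898·0.339948 − 0.299625·4.8) / 0.040323 = 0.258073/0.040323 ≈ 6.4.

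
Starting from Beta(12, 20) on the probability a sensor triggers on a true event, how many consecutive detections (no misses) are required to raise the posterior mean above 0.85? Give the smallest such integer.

After k detections and 0 misses the posterior is Beta(12+k, 20), with mean (12+k)/(12+20+k).
Set (12+k)/(32+k) > 0.85 and solve: k > (0.85·32 − 12)/(1 − 0.85) = 101.333.
The smallest integer exceeding 101.333 is 102, and checking k=102: (114)/(134) = 0.8507 > 0.85.

k = 102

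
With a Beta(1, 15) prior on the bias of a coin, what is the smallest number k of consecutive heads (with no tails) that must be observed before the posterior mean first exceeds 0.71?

k = 36

After k heads and 0 tails the posterior is Beta(1+k, 15), with mean (1+k)/(1+15+k).
Set (1+k)/(16+k) > 0.71 and solve: k > (0.71·16 − 1)/(1 − 0.71) = 35.724.
The smallest integer exceeding 35.724 is 36.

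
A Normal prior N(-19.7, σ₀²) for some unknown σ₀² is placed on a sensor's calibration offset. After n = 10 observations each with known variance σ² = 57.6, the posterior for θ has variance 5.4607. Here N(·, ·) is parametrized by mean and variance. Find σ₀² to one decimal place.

σ₀² = 105.1

For the Normal–Normal model with known σ², precisions add: τ_n = τ₀ + n/σ².
So 1/σ₀² = 1/5.4607 − 10/57.6 = 0.183127 − 0.173611 = 0.009516.
Hence σ₀² = 1/0.009516 ≈ 105.1.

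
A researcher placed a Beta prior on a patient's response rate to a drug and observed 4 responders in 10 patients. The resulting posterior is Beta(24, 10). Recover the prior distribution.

Beta is conjugate to the binomial likelihood: posterior = Beta(a+s, b+f).
Subtract the data counts: 24−4=20, 10−6=4.

Beta(20, 4)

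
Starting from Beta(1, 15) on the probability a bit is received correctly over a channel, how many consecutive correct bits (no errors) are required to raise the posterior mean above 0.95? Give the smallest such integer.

After k correct bits and 0 errors the posterior is Beta(1+k, 15), with mean (1+k)/(1+15+k).
Set (1+k)/(16+k) > 0.95 and solve: k > (0.95·16 − 1)/(1 − 0.95) = 284.000.
The smallest integer exceeding 284.000 is 285.

k = 285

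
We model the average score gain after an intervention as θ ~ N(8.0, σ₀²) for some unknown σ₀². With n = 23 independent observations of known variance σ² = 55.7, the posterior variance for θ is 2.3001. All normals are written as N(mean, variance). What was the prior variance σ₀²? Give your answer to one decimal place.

Posterior precision equals prior precision plus data precision: 1/σ_n² = 1/σ₀² + n/σ².
So 1/σ₀² = 1/2.3001 − 23/55.7 = 0.434764 − 0.412926 = 0.021838.
Hence σ₀² = 1/0.021838 ≈ 45.8.

σ₀² = 45.8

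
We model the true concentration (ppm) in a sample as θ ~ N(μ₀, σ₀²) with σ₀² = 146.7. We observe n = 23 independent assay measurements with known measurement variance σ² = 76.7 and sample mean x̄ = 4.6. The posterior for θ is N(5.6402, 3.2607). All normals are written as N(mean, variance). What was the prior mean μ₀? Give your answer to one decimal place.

With known observation variance, the Normal–Normal posterior has precision τ_n = τ₀ + n/σ² and mean μ_n = (τ₀μ₀ + (n/σ²)x̄)/τ_n.
Here τ₀ = 1/146.7 = 0.006817 and τ_data = 23/76.7 = 0.299870, so τ_n = 0.306687.
Rearranging for μ₀: μ₀ = (μ_n·τ_n − τ_data·x̄)/τ₀ = (5.6402·0.306687 − 0.299870·4.6) / 0.006817 = 0.350374/0.006817 ≈ 51.4.

μ₀ = 51.4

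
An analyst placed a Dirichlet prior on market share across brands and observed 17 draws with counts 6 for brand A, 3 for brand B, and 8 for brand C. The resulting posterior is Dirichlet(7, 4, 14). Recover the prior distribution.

Dirichlet(1, 1, 6)

For a Dirichlet(α) prior with multinomial counts c, the posterior is Dirichlet(α + c) componentwise.
Subtract each count from the matching posterior parameter: 7−6=1, 4−3=1, 14−8=6.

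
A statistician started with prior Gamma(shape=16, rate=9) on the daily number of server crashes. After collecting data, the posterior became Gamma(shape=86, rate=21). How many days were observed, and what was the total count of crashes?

n = 12 days with total 70 crashes

A Gamma(α, β) prior (rate parametrization) on a Poisson rate with n observations summing to S gives posterior Gamma(α+S, β+n).
Matching: Σxᵢ = 86 − 16 = 70 and n = 21 − 9 = 12.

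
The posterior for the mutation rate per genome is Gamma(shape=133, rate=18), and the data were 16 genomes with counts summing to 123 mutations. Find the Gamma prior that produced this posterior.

A Gamma(α, β) prior (rate parametrization) on a Poisson rate with n observations summing to S gives posterior Gamma(α+S, β+n).
So α = 133 − 123 = 10 and β = 18 − 16 = 2.

Gamma(shape=10, rate=2)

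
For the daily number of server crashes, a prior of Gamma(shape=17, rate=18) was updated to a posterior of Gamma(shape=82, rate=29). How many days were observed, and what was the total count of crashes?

n = 11 days with total 65 crashes

Gamma–Poisson conjugacy: posterior shape = α + Σxᵢ, posterior rate = β + n.
Matching: Σxᵢ = 82 − 17 = 65 and n = 29 − 18 = 11.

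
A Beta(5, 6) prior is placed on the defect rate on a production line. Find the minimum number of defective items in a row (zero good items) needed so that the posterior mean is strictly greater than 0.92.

After k defective items and 0 good items the posterior is Beta(5+k, 6), with mean (5+k)/(5+6+k).
Set (5+k)/(11+k) > 0.92 and solve: k > (0.92·11 − 5)/(1 − 0.92) = 64.000.
The smallest integer exceeding 64.000 is 65, and checking k=65: (70)/(76) = 0.9211 > 0.92.

k = 65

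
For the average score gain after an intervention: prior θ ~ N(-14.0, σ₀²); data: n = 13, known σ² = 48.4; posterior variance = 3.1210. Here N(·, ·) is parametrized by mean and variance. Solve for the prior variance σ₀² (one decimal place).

σ₀² = 19.3

For the Normal–Normal model with known σ², precisions add: τ_n = τ₀ + n/σ².
So 1/σ₀² = 1/3.1210 − 13/48.4 = 0.320410 − 0.268595 = 0.051815.
Hence σ₀² = 1/0.051815 ≈ 19.3.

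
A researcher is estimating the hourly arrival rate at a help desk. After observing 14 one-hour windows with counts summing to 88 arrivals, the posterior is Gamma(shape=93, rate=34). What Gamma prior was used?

Gamma(shape=5, rate=20)

A Gamma(α, β) prior (rate parametrization) on a Poisson rate with n observations summing to S gives posterior Gamma(α+S, β+n).
So α = 93 − 88 = 5 and β = 34 − 14 = 20.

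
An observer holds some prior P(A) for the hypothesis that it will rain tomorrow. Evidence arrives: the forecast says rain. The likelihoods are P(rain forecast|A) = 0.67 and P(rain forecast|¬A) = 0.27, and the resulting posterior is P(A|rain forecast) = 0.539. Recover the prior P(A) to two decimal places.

In odds form, posterior odds = prior odds × likelihood ratio, so prior odds = posterior odds ÷ LR.
Posterior odds = 0.539/(1−0.539) = 1.1692. LR = 0.67/0.27 = 2.4815.
Prior odds = 1.1692/2.4815 = 0.4712, so P(A) = 0.4712/(1+0.4712) ≈ 0.32.

P(A) = 0.32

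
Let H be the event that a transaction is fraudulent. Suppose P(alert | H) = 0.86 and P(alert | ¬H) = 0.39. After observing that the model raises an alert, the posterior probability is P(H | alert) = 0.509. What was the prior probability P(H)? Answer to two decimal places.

In odds form, posterior odds = prior odds × likelihood ratio, so prior odds = posterior odds ÷ LR.
Posterior odds = 0.509/(1−0.509) = 1.0367. LR = 0.86/0.39 = 2.2051.
Prior odds = 1.0367/2.2051 = 0.4701, so P(H) = 0.4701/(1+0.4701) ≈ 0.32.

P(H) = 0.32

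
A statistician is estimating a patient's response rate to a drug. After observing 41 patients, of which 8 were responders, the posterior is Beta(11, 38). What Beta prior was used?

Beta(3, 5)

Under Beta–binomial conjugacy the posterior parameters are (a+s, b+f).
So a = 11 − 8 = 3 and b = 38 − 33 = 5.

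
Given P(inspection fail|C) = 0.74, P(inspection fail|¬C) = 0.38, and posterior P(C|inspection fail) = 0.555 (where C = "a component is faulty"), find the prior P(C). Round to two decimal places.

P(C) = 0.39

Bayes' rule in odds form gives O(C|E) = O(C)·[P(E|C)/P(E|¬C)], hence O(C) = O(C|E)/LR.
Posterior odds = 0.555/(1−0.555) = 1.2472. LR = 0.74/0.38 = 1.9474.
Prior odds = 1.2472/1.9474 = 0.6404, so P(C) = 0.6404/(1+0.6404) ≈ 0.39.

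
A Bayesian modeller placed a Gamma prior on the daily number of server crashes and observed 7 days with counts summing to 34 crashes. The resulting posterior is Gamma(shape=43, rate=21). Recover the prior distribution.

Gamma–Poisson conjugacy: posterior shape = α + Σxᵢ, posterior rate = β + n.
So α = 43 − 34 = 9 and β = 21 − 7 = 14.

Gamma(shape=9, rate=14)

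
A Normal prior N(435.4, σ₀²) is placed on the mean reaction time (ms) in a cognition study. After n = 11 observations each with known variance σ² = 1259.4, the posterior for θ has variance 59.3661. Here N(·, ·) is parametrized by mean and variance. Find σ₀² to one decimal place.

σ₀² = 123.3

Posterior precision equals prior precision plus data precision: 1/σ_n² = 1/σ₀² + n/σ².
So 1/σ₀² = 1/59.3661 − 11/1259.4 = 0.016845 − 0.008734 = 0.008111.
Hence σ₀² = 1/0.008111 ≈ 123.3.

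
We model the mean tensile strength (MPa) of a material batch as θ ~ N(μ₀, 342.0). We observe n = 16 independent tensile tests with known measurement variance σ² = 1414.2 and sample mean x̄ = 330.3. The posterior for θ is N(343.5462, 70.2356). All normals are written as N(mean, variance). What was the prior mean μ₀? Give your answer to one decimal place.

The posterior mean is a precision-weighted average: μ_n = (τ₀μ₀ + τ_data·x̄)/(τ₀+τ_data), with τ₀=1/σ₀² and τ_data=n/σ².
Here τ₀ = 1/342.0 = 0.002924 and τ_data = 16/1414.2 = 0.011314, so τ_n = 0.014238.
Rearranging for μ₀: μ₀ = (μ_n·τ_n − τ_data·x̄)/τ₀ = (343.5462·0.014238 − 0.011314·330.3) / 0.002924 = 1.154397/0.002924 ≈ 394.8.

μ₀ = 394.8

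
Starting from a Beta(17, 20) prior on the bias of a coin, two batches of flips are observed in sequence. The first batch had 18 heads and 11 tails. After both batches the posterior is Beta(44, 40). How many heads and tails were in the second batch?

Sequential conjugate updates are equivalent to a single update on the pooled data, so total successes = posterior α − prior α and total failures = posterior β − prior β.
Total across both batches: 44−17=27 heads, 40−20=20 tails.
Subtract the first batch: 27−18=9 heads and 20−11=9 tails.

9 heads and 9 tails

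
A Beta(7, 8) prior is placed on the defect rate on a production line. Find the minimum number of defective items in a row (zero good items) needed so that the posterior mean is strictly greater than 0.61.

After k defective items and 0 good items the posterior is Beta(7+k, 8), with mean (7+k)/(7+8+k).
Set (7+k)/(15+k) > 0.61 and solve: k > (0.61·15 − 7)/(1 − 0.61) = 5.513.
The smallest integer exceeding 5.513 is 6.

k = 6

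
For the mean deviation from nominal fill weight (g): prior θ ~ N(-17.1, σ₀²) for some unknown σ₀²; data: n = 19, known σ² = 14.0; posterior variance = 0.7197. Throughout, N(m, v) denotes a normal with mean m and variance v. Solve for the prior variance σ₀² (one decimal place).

For the Normal–Normal model with known σ², precisions add: τ_n = τ₀ + n/σ².
So 1/σ₀² = 1/0.7197 − 19/14.0 = 1.389468 − 1.357143 = 0.032325.
Hence σ₀² = 1/0.032325 ≈ 30.9.

σ₀² = 30.9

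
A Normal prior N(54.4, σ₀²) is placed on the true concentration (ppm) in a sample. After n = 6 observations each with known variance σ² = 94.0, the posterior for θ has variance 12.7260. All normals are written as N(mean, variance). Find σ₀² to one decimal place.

Posterior precision equals prior precision plus data precision: 1/σ_n² = 1/σ₀² + n/σ².
So 1/σ₀² = 1/12.7260 − 6/94.0 = 0.078579 − 0.063830 = 0.014749.
Hence σ₀² = 1/0.014749 ≈ 67.8.

σ₀² = 67.8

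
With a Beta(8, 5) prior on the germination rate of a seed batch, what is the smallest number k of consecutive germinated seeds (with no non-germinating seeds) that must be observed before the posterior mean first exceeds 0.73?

k = 6

After k germinated seeds and 0 non-germinating seeds the posterior is Beta(8+k, 5), with mean (8+k)/(8+5+k).
Set (8+k)/(13+k) > 0.73 and solve: k > (0.73·13 − 8)/(1 − 0.73) = 5.519.
The smallest integer exceeding 5.519 is 6.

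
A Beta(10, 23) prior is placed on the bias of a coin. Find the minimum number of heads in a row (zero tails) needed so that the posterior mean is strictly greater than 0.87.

After k heads and 0 tails the posterior is Beta(10+k, 23), with mean (10+k)/(10+23+k).
Set (10+k)/(33+k) > 0.87 and solve: k > (0.87·33 − 10)/(1 − 0.87) = 143.923.
The smallest integer exceeding 143.923 is 144.

k = 144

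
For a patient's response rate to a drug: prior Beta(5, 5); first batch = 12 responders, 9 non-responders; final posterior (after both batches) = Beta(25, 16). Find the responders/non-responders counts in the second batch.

8 responders and 2 non-responders

Sequential conjugate updates are equivalent to a single update on the pooled data, so total successes = posterior α − prior α and total failures = posterior β − prior β.
Total across both batches: 25−5=20 responders, 16−5=11 non-responders.
Subtract the first batch: 20−12=8 responders and 11−9=2 non-responders.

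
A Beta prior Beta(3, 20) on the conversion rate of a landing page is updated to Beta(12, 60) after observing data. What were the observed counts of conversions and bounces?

Beta is conjugate to the binomial likelihood: posterior = Beta(α+s, β+f).
So s = 12 − 3 = 9 and f = 60 − 20 = 40.

9 conversions and 40 bounces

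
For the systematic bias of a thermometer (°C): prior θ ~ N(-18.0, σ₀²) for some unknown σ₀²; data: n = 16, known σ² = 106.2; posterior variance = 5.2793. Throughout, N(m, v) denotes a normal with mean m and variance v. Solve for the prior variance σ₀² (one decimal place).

σ₀² = 25.8

For the Normal–Normal model with known σ², precisions add: τ_n = τ₀ + n/σ².
So 1/σ₀² = 1/5.2793 − 16/106.2 = 0.189419 − 0.150659 = 0.038760.
Hence σ₀² = 1/0.038760 ≈ 25.8.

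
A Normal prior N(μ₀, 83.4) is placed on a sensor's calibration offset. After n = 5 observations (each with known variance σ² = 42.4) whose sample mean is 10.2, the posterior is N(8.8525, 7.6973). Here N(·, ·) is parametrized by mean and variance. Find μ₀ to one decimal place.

The posterior mean is a precision-weighted average: μ_n = (τ₀μ₀ + τ_data·x̄)/(τ₀+τ_data), with τ₀=1/σ₀² and τ_data=n/σ².
Here τ₀ = 1/83.4 = 0.011990 and τ_data = 5/42.4 = 0.117925, so τ_n = 0.129915.
Rearranging for μ₀: μ₀ = (μ_n·τ_n − τ_data·x̄)/τ₀ = (8.8525·0.129915 − 0.117925·10.2) / 0.011990 = -0.052762/0.011990 ≈ -4.4.

μ₀ = -4.4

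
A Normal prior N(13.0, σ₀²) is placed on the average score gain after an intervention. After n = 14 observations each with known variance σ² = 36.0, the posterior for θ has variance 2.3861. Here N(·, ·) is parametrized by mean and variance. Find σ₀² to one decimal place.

σ₀² = 33.1

For the Normal–Normal model with known σ², precisions add: τ_n = τ₀ + n/σ².
So 1/σ₀² = 1/2.3861 − 14/36.0 = 0.419094 − 0.388889 = 0.030205.
Hence σ₀² = 1/0.030205 ≈ 33.1.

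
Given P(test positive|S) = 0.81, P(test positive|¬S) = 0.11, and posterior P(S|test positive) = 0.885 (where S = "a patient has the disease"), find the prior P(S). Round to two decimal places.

In odds form, posterior odds = prior odds × likelihood ratio, so prior odds = posterior odds ÷ LR.
Posterior odds = 0.885/(1−0.885) = 7.6957. LR = 0.81/0.11 = 7.3636.
Prior odds = 7.6957/7.3636 = 1.0451, so P(S) = 1.0451/(1+1.0451) ≈ 0.51.

P(S) = 0.51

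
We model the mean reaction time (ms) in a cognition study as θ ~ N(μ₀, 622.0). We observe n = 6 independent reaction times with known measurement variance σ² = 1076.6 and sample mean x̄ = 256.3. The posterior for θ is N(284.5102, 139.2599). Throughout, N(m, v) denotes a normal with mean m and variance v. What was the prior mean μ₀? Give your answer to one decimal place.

μ₀ = 382.3

The posterior mean is a precision-weighted average: μ_n = (τ₀μ₀ + τ_data·x̄)/(τ₀+τ_data), with τ₀=1/σ₀² and τ_data=n/σ².
Here τ₀ = 1/622.0 = 0.001608 and τ_data = 6/1076.6 = 0.005573, so τ_n = 0.007181.
Rearranging for μ₀: μ₀ = (μ_n·τ_n − τ_data·x̄)/τ₀ = (284.5102·0.007181 − 0.005573·256.3) / 0.001608 = 0.614708/0.001608 ≈ 382.3.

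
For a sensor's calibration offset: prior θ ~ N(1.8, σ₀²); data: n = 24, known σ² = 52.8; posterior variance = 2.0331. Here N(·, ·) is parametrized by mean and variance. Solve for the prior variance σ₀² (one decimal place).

σ₀² = 26.8

Posterior precision equals prior precision plus data precision: 1/σ_n² = 1/σ₀² + n/σ².
So 1/σ₀² = 1/2.0331 − 24/52.8 = 0.491860 − 0.454545 = 0.037315.
Hence σ₀² = 1/0.037315 ≈ 26.8.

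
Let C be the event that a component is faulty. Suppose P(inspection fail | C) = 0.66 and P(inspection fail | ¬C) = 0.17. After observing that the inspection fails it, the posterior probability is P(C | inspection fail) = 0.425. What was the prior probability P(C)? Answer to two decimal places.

Bayes' rule in odds form gives O(C|E) = O(C)·[P(E|C)/P(E|¬C)], hence O(C) = O(C|E)/LR.
Posterior odds = 0.425/(1−0.425) = 0.7391. LR = 0.66/0.17 = 3.8824.
Prior odds = 0.7391/3.8824 = 0.1904, so P(C) = 0.1904/(1+0.1904) ≈ 0.16.

P(C) = 0.16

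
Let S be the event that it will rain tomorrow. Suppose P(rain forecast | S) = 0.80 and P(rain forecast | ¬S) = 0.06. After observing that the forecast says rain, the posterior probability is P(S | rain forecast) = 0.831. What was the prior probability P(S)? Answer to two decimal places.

P(S) = 0.27

In odds form, posterior odds = prior odds × likelihood ratio, so prior odds = posterior odds ÷ LR.
Posterior odds = 0.831/(1−0.831) = 4.9172. LR = 0.80/0.06 = 13.3333.
Prior odds = 4.9172/13.3333 = 0.3688, so P(S) = 0.3688/(1+0.3688) ≈ 0.27.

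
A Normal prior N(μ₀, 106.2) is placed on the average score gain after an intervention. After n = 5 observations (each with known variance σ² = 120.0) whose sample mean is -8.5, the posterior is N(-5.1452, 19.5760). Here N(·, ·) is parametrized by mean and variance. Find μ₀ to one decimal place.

The posterior mean is a precision-weighted average: μ_n = (τ₀μ₀ + τ_data·x̄)/(τ₀+τ_data), with τ₀=1/σ₀² and τ_data=n/σ².
Here τ₀ = 1/106.2 = 0.009416 and τ_data = 5/120.0 = 0.041667, so τ_n = 0.051083.
Rearranging for μ₀: μ₀ = (μ_n·τ_n − τ_data·x̄)/τ₀ = (-5.1452·0.051083 − 0.041667·-8.5) / 0.009416 = 0.091337/0.009416 ≈ 9.7.

μ₀ = 9.7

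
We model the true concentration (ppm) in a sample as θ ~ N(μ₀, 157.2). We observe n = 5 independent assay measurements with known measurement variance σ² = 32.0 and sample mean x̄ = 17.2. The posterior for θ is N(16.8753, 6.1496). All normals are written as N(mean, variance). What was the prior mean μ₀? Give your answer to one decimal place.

μ₀ = 8.9

The posterior mean is a precision-weighted average: μ_n = (τ₀μ₀ + τ_data·x̄)/(τ₀+τ_data), with τ₀=1/σ₀² and τ_data=n/σ².
Here τ₀ = 1/157.2 = 0.006361 and τ_data = 5/32.0 = 0.156250, so τ_n = 0.162611.
Rearranging for μ₀: μ₀ = (μ_n·τ_n − τ_data·x̄)/τ₀ = (16.8753·0.162611 − 0.156250·17.2) / 0.006361 = 0.056609/0.006361 ≈ 8.9.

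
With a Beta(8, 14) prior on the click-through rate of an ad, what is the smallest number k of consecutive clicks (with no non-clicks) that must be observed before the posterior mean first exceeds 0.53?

k = 8

After k clicks and 0 non-clicks the posterior is Beta(8+k, 14), with mean (8+k)/(8+14+k).
Set (8+k)/(22+k) > 0.53 and solve: k > (0.53·22 − 8)/(1 − 0.53) = 7.787.
The smallest integer exceeding 7.787 is 8, and checking k=8: (16)/(30) = 0.5333 > 0.53.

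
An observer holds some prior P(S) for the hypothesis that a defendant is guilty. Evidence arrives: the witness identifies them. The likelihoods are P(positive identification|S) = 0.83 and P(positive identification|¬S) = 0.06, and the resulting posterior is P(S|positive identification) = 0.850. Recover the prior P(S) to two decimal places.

In odds form, posterior odds = prior odds × likelihood ratio, so prior odds = posterior odds ÷ LR.
Posterior odds = 0.850/(1−0.850) = 5.6667. LR = 0.83/0.06 = 13.8333.
Prior odds = 5.6667/13.8333 = 0.4096, so P(S) = 0.4096/(1+0.4096) ≈ 0.29.

P(S) = 0.29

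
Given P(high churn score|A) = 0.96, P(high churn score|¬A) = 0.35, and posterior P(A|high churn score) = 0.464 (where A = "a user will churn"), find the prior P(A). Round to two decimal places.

P(A) = 0.24

In odds form, posterior odds = prior odds × likelihood ratio, so prior odds = posterior odds ÷ LR.
Posterior odds = 0.464/(1−0.464) = 0.8657. LR = 0.96/0.35 = 2.7429.
Prior odds = 0.8657/2.7429 = 0.3156, so P(A) = 0.3156/(1+0.3156) ≈ 0.24.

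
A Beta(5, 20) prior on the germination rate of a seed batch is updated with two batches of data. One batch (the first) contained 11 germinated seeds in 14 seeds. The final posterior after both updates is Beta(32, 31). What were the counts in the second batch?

Sequential conjugate updates are equivalent to a single update on the pooled data, so total successes = posterior α − prior α and total failures = posterior β − prior β.
Total across both batches: 32−5=27 germinated seeds, 31−20=11 non-germinating seeds.
Subtract the first batch: 27−11=16 germinated seeds and 11−3=8 non-germinating seeds.

16 germinated seeds and 8 non-germinating seeds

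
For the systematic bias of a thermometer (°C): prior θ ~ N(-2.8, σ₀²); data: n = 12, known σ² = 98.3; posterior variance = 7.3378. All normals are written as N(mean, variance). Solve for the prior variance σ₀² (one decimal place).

σ₀² = 70.4

For the Normal–Normal model with known σ², precisions add: τ_n = τ₀ + n/σ².
So 1/σ₀² = 1/7.3378 − 12/98.3 = 0.136281 − 0.122075 = 0.014206.
Hence σ₀² = 1/0.014206 ≈ 70.4.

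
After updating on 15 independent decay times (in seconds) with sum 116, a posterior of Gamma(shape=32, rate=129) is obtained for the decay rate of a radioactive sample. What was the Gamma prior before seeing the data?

For an exponential likelihood with a Gamma(α, β) prior on the rate, n observations with total T give posterior Gamma(α+n, β+T).
So α = 32 − 15 = 17 and β = 129 − 116 = 13.

Gamma(shape=17, rate=13)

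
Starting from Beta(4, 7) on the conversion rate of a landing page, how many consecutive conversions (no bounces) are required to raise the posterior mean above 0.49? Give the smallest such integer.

k = 3

After k conversions and 0 bounces the posterior is Beta(4+k, 7), with mean (4+k)/(4+7+k).
Set (4+k)/(11+k) > 0.49 and solve: k > (0.49·11 − 4)/(1 − 0.49) = 2.725.
The smallest integer exceeding 2.725 is 3, and checking k=3: (7)/(14) = 0.5000 > 0.49.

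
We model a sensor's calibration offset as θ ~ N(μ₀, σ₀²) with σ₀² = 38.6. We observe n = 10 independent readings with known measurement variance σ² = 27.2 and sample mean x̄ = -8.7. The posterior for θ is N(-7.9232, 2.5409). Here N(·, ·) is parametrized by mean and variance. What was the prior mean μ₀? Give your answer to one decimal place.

μ₀ = 3.1

The posterior mean is a precision-weighted average: μ_n = (τ₀μ₀ + τ_data·x̄)/(τ₀+τ_data), with τ₀=1/σ₀² and τ_data=n/σ².
Here τ₀ = 1/38.6 = 0.025907 and τ_data = 10/27.2 = 0.367647, so τ_n = 0.393554.
Rearranging for μ₀: μ₀ = (μ_n·τ_n − τ_data·x̄)/τ₀ = (-7.9232·0.393554 − 0.367647·-8.7) / 0.025907 = 0.080322/0.025907 ≈ 3.1.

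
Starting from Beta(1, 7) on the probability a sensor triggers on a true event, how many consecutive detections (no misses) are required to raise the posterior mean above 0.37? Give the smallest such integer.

k = 4

After k detections and 0 misses the posterior is Beta(1+k, 7), with mean (1+k)/(1+7+k).
Set (1+k)/(8+k) > 0.37 and solve: k > (0.37·8 − 1)/(1 − 0.37) = 3.111.
The smallest integer exceeding 3.111 is 4, and checking k=4: (5)/(12) = 0.4167 > 0.37.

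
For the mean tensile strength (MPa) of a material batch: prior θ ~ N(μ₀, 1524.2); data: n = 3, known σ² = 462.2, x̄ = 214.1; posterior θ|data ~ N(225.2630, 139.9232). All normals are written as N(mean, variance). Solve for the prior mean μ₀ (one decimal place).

The posterior mean is a precision-weighted average: μ_n = (τ₀μ₀ + τ_data·x̄)/(τ₀+τ_data), with τ₀=1/σ₀² and τ_data=n/σ².
Here τ₀ = 1/1524.2 = 0.000656 and τ_data = 3/462.2 = 0.006491, so τ_n = 0.007147.
Rearranging for μ₀: μ₀ = (μ_n·τ_n − τ_data·x̄)/τ₀ = (225.2630·0.007147 − 0.006491·214.1) / 0.000656 = 0.220232/0.000656 ≈ 335.7.

μ₀ = 335.7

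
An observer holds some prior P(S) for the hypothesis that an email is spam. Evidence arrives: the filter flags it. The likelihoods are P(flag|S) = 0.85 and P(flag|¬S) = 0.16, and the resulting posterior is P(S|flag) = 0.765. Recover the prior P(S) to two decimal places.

P(S) = 0.38

In odds form, posterior odds = prior odds × likelihood ratio, so prior odds = posterior odds ÷ LR.
Posterior odds = 0.765/(1−0.765) = 3.2553. LR = 0.85/0.16 = 5.3125.
Prior odds = 3.2553/5.3125 = 0.6128, so P(S) = 0.6128/(1+0.6128) ≈ 0.38.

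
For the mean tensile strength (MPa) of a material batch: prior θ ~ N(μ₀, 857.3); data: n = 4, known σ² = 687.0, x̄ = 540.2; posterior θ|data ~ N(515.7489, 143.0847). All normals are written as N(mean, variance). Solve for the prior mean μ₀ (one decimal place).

μ₀ = 393.7

With known observation variance, the Normal–Normal posterior has precision τ_n = τ₀ + n/σ² and mean μ_n = (τ₀μ₀ + (n/σ²)x̄)/τ_n.
Here τ₀ = 1/857.3 = 0.001166 and τ_data = 4/687.0 = 0.005822, so τ_n = 0.006988.
Rearranging for μ₀: μ₀ = (μ_n·τ_n − τ_data·x̄)/τ₀ = (515.7489·0.006988 − 0.005822·540.2) / 0.001166 = 0.459009/0.001166 ≈ 393.7.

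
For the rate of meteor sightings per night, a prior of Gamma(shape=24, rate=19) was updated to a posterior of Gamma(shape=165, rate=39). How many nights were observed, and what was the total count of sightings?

A Gamma(α, β) prior (rate parametrization) on a Poisson rate with n observations summing to S gives posterior Gamma(α+S, β+n).
Matching: Σxᵢ = 165 − 24 = 141 and n = 39 − 19 = 20.

n = 20 nights with total 141 sightings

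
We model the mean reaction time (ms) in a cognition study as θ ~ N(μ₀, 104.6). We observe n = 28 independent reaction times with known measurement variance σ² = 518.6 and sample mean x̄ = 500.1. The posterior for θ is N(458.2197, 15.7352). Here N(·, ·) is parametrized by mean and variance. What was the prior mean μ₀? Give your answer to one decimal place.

With known observation variance, the Normal–Normal posterior has precision τ_n = τ₀ + n/σ² and mean μ_n = (τ₀μ₀ + (n/σ²)x̄)/τ_n.
Here τ₀ = 1/104.6 = 0.009560 and τ_data = 28/518.6 = 0.053992, so τ_n = 0.063552.
Rearranging for μ₀: μ₀ = (μ_n·τ_n − τ_data·x̄)/τ₀ = (458.2197·0.063552 − 0.053992·500.1) / 0.009560 = 2.119379/0.009560 ≈ 221.7.

μ₀ = 221.7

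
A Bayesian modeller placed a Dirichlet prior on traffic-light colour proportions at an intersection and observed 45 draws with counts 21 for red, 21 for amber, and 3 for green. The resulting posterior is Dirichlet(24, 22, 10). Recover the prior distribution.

Dirichlet(3, 1, 7)

For a Dirichlet(α) prior with multinomial counts c, the posterior is Dirichlet(α + c) componentwise.
Subtract each count from the matching posterior parameter: 24−21=3, 22−21=1, 10−3=7.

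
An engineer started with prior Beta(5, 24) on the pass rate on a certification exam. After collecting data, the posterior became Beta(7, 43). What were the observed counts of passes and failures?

2 passes and 19 failures

Beta is conjugate to the binomial likelihood: posterior = Beta(a+s, b+f).
Match parameters: s=7−5=2, f=43−24=19.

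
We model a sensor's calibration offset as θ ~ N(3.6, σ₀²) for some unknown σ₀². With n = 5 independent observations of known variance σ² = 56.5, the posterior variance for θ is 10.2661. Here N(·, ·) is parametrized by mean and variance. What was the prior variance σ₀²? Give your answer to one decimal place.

Posterior precision equals prior precision plus data precision: 1/σ_n² = 1/σ₀² + n/σ².
So 1/σ₀² = 1/10.2661 − 5/56.5 = 0.097408 − 0.088496 = 0.008912.
Hence σ₀² = 1/0.008912 ≈ 112.2.

σ₀² = 112.2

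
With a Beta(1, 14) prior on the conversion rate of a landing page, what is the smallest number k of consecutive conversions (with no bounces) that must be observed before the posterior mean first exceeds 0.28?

After k conversions and 0 bounces the posterior is Beta(1+k, 14), with mean (1+k)/(1+14+k).
Set (1+k)/(15+k) > 0.28 and solve: k > (0.28·15 − 1)/(1 − 0.28) = 4.444.
The smallest integer exceeding 4.444 is 5, and checking k=5: (6)/(20) = 0.3000 > 0.28.

k = 5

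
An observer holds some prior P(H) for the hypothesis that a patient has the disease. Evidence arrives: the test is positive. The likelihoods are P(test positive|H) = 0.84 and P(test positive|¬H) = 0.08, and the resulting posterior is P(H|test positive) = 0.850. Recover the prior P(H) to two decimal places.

P(H) = 0.35

Bayes' rule in odds form gives O(H|E) = O(H)·[P(E|H)/P(E|¬H)], hence O(H) = O(H|E)/LR.
Posterior odds = 0.850/(1−0.850) = 5.6667. LR = 0.84/0.08 = 10.5000.
Prior odds = 5.6667/10.5000 = 0.5397, so P(H) = 0.5397/(1+0.5397) ≈ 0.35.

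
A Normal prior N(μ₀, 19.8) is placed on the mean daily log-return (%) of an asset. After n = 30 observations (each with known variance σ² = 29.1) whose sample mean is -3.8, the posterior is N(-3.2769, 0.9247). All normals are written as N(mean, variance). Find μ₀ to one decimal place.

μ₀ = 7.4

With known observation variance, the Normal–Normal posterior has precision τ_n = τ₀ + n/σ² and mean μ_n = (τ₀μ₀ + (n/σ²)x̄)/τ_n.
Here τ₀ = 1/19.8 = 0.050505 and τ_data = 30/29.1 = 1.030928, so τ_n = 1.081433.
Rearranging for μ₀: μ₀ = (μ_n·τ_n − τ_data·x̄)/τ₀ = (-3.2769·1.081433 − 1.030928·-3.8) / 0.050505 = 0.373779/0.050505 ≈ 7.4.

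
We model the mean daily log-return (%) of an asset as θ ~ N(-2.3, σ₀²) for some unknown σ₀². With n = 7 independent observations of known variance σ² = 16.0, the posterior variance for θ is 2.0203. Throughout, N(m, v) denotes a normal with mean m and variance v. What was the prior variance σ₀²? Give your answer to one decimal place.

σ₀² = 17.4

For the Normal–Normal model with known σ², precisions add: τ_n = τ₀ + n/σ².
So 1/σ₀² = 1/2.0203 − 7/16.0 = 0.494976 − 0.437500 = 0.057476.
Hence σ₀² = 1/0.057476 ≈ 17.4.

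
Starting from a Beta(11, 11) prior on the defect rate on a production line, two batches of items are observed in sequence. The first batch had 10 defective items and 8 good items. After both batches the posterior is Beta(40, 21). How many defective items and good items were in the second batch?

Sequential conjugate updates are equivalent to a single update on the pooled data, so total successes = posterior α − prior α and total failures = posterior β − prior β.
Total across both batches: 40−11=29 defective items, 21−11=10 good items.
Subtract the first batch: 29−10=19 defective items and 10−8=2 good items.

19 defective items and 2 good items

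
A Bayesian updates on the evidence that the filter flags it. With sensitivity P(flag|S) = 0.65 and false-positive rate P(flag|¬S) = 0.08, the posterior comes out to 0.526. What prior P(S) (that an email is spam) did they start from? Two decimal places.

Bayes' rule in odds form gives O(S|E) = O(S)·[P(E|S)/P(E|¬S)], hence O(S) = O(S|E)/LR.
Posterior odds = 0.526/(1−0.526) = 1.1097. LR = 0.65/0.08 = 8.1250.
Prior odds = 1.1097/8.1250 = 0.1366, so P(S) = 0.1366/(1+0.1366) ≈ 0.12.

P(S) = 0.12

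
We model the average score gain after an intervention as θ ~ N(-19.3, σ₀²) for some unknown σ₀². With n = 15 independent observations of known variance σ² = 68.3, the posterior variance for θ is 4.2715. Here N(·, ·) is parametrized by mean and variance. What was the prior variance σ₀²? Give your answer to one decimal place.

Posterior precision equals prior precision plus data precision: 1/σ_n² = 1/σ₀² + n/σ².
So 1/σ₀² = 1/4.2715 − 15/68.3 = 0.234110 − 0.219619 = 0.014491.
Hence σ₀² = 1/0.014491 ≈ 69.0.

σ₀² = 69.0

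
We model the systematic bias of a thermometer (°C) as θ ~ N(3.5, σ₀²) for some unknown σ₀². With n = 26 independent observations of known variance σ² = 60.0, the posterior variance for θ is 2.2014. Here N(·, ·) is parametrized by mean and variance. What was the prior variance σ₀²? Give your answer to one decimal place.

For the Normal–Normal model with known σ², precisions add: τ_n = τ₀ + n/σ².
So 1/σ₀² = 1/2.2014 − 26/60.0 = 0.454256 − 0.433333 = 0.020923.
Hence σ₀² = 1/0.020923 ≈ 47.8.

σ₀² = 47.8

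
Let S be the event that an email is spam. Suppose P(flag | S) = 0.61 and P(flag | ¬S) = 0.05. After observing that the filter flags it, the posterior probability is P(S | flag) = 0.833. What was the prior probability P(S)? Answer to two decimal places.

P(S) = 0.29

Bayes' rule in odds form gives O(S|E) = O(S)·[P(E|S)/P(E|¬S)], hence O(S) = O(S|E)/LR.
Posterior odds = 0.833/(1−0.833) = 4.9880. LR = 0.61/0.05 = 12.2000.
Prior odds = 4.9880/12.2000 = 0.4089, so P(S) = 0.4089/(1+0.4089) ≈ 0.29.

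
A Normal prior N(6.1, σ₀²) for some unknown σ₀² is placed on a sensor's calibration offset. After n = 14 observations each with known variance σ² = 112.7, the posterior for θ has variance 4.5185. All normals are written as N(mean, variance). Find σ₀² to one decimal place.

σ₀² = 10.3

Posterior precision equals prior precision plus data precision: 1/σ_n² = 1/σ₀² + n/σ².
So 1/σ₀² = 1/4.5185 − 14/112.7 = 0.221312 − 0.124224 = 0.097088.
Hence σ₀² = 1/0.097088 ≈ 10.3.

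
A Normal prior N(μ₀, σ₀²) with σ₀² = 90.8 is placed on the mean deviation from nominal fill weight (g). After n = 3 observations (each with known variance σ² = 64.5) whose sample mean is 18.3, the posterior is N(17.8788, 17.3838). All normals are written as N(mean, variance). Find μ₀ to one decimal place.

The posterior mean is a precision-weighted average: μ_n = (τ₀μ₀ + τ_data·x̄)/(τ₀+τ_data), with τ₀=1/σ₀² and τ_data=n/σ².
Here τ₀ = 1/90.8 = 0.011013 and τ_data = 3/64.5 = 0.046512, so τ_n = 0.057525.
Rearranging for μ₀: μ₀ = (μ_n·τ_n − τ_data·x̄)/τ₀ = (17.8788·0.057525 − 0.046512·18.3) / 0.011013 = 0.177308/0.011013 ≈ 16.1.

μ₀ = 16.1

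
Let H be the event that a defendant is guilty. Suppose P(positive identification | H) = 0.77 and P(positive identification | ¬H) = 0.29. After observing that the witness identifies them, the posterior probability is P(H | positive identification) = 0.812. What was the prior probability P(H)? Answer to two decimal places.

Bayes' rule in odds form gives O(H|E) = O(H)·[P(E|H)/P(E|¬H)], hence O(H) = O(H|E)/LR.
Posterior odds = 0.812/(1−0.812) = 4.3191. LR = 0.77/0.29 = 2.6552.
Prior odds = 4.3191/2.6552 = 1.6267, so P(H) = 1.6267/(1+1.6267) ≈ 0.62.

P(H) = 0.62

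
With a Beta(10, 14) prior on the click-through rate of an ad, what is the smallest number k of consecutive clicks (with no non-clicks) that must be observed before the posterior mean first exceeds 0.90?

k = 117

After k clicks and 0 non-clicks the posterior is Beta(10+k, 14), with mean (10+k)/(10+14+k).
Set (10+k)/(24+k) > 0.90 and solve: k > (0.90·24 − 10)/(1 − 0.90) = 116.000.
The smallest integer exceeding 116.000 is 117, and checking k=117: (127)/(141) = 0.9007 > 0.90.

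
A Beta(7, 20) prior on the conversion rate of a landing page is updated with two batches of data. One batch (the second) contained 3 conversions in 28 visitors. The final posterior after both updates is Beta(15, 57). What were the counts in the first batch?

5 conversions and 12 bounces

Because Beta–binomial updating is additive in the counts, the combined data contributed (α_post−α_prior, β_post−β_prior) successes and failures.
Total across both batches: 15−7=8 conversions, 57−20=37 bounces.
Subtract the second batch: 8−3=5 conversions and 37−25=12 bounces.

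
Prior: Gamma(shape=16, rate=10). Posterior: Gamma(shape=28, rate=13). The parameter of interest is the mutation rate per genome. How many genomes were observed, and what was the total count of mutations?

Gamma–Poisson conjugacy: posterior shape = α + Σxᵢ, posterior rate = β + n.
Matching: Σxᵢ = 28 − 16 = 12 and n = 13 − 10 = 3.

n = 3 genomes with total 12 mutations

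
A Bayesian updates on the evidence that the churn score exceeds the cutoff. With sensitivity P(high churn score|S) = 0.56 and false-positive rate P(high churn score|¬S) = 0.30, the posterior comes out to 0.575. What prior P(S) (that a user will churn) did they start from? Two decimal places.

Bayes' rule in odds form gives O(S|E) = O(S)·[P(E|S)/P(E|¬S)], hence O(S) = O(S|E)/LR.
Posterior odds = 0.575/(1−0.575) = 1.3529. LR = 0.56/0.30 = 1.8667.
Prior odds = 1.3529/1.8667 = 0.7248, so P(S) = 0.7248/(1+0.7248) ≈ 0.42.

P(S) = 0.42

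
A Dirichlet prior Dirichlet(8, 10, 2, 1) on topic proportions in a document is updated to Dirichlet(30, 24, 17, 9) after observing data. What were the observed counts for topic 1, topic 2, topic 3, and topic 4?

For a Dirichlet(α) prior with multinomial counts c, the posterior is Dirichlet(α + c) componentwise.
Counts are posterior − prior componentwise: 30−8=22, 24−10=14, 17−2=15, 9−1=8.

counts (22, 14, 15, 8)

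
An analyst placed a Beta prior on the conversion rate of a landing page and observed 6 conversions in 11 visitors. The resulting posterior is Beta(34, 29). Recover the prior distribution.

Beta is conjugate to the binomial likelihood: posterior = Beta(α+s, β+f).
Subtract the data counts: 34−6=28, 29−5=24.

Beta(28, 24)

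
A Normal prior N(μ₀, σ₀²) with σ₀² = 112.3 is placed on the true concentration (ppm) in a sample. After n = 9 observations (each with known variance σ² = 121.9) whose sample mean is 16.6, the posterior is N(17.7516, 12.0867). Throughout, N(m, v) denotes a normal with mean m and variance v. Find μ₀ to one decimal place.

μ₀ = 27.3

With known observation variance, the Normal–Normal posterior has precision τ_n = τ₀ + n/σ² and mean μ_n = (τ₀μ₀ + (n/σ²)x̄)/τ_n.
Here τ₀ = 1/112.3 = 0.008905 and τ_data = 9/121.9 = 0.073831, so τ_n = 0.082736.
Rearranging for μ₀: μ₀ = (μ_n·τ_n − τ_data·x̄)/τ₀ = (17.7516·0.082736 − 0.073831·16.6) / 0.008905 = 0.243102/0.008905 ≈ 27.3.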